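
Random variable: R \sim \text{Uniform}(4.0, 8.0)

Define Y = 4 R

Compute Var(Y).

For Y = aR + b: Var(Y) = a² * Var(R)
Var(R) = (8 - 4)^2/12 = 1.3333333
Var(Y) = 4² * 1.3333333 = 16 * 1.3333333 = 21.333333

21.333333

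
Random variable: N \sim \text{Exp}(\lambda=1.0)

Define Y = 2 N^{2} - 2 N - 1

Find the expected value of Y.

E[Y] = 2*E[N²] - 2*E[N] - 1
E[N] = 1
E[N²] = Var(N) + (E[N])² = 1 + 1 = 2
E[Y] = 2*2 - 2*1 - 1 = 1

1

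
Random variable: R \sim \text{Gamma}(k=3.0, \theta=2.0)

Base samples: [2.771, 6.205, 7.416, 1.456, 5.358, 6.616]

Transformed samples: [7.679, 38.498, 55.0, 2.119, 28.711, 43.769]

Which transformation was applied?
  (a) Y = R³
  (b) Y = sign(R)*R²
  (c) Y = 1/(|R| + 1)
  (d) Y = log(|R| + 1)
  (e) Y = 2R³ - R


Checking option (b) Y = sign(R)*R²:
  R = 2.771 -> Y = 7.679 ✓
  R = 6.205 -> Y = 38.498 ✓
  R = 7.416 -> Y = 55.0 ✓
All samples match this transformation.

(b) sign(R)*R²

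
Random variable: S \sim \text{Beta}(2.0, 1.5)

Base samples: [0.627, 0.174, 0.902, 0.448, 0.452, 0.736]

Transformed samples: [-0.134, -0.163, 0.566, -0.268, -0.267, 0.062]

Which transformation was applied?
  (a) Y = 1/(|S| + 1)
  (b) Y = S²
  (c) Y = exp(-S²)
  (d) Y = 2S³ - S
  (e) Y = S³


Checking option (d) Y = 2S³ - S:
  S = 0.627 -> Y = -0.134 ✓
  S = 0.174 -> Y = -0.163 ✓
  S = 0.902 -> Y = 0.566 ✓
All samples match this transformation.

(d) 2S³ - S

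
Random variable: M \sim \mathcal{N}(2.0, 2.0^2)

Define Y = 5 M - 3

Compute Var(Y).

For Y = aM + b: Var(Y) = a² * Var(M)
Var(M) = 2.0^2 = 4
Var(Y) = 5² * 4 = 25 * 4 = 100

100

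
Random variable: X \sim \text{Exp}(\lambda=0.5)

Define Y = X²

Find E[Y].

Using E[X²] = Var(X) + (E[X])²:
E[X] = 2
Var(X) = 1/0.5^2 = 4
E[X²] = 4 + 2² = 4 + 4 = 8

8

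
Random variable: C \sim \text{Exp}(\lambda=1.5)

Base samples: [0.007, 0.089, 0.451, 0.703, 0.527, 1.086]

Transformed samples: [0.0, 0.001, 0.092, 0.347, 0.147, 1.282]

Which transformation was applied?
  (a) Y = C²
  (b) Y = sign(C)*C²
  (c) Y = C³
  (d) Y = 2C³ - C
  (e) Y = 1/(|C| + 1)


Checking option (c) Y = C³:
  C = 0.007 -> Y = 0.0 ✓
  C = 0.089 -> Y = 0.001 ✓
  C = 0.451 -> Y = 0.092 ✓
All samples match this transformation.

(c) C³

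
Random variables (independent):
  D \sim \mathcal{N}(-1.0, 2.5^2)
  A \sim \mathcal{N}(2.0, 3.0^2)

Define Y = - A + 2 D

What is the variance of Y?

For independent RVs: Var(aX + bY) = a²Var(X) + b²Var(Y)
Var(D) = 6.25
Var(A) = 9
Var(Y) = 2²*6.25 + (-1)²*9
= 4*6.25 + 1*9 = 34

34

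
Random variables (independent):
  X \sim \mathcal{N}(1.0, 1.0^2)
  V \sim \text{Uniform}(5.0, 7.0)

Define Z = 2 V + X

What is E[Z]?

E[Z] = 1*E[X] + 2*E[V]
E[X] = 1
E[V] = 6
E[Z] = 1*1 + 2*6 = 13

13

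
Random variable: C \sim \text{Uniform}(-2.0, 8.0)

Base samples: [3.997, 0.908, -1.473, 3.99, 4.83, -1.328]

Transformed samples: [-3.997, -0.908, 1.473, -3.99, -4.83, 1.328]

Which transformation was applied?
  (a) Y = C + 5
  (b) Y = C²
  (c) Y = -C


Checking option (c) Y = -C:
  C = 3.997 -> Y = -3.997 ✓
  C = 0.908 -> Y = -0.908 ✓
  C = -1.473 -> Y = 1.473 ✓
All samples match this transformation.

(c) -C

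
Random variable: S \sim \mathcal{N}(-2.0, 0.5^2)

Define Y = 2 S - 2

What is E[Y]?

For Y = 2S - 2:
E[Y] = 2 * E[S] - 2
E[S] = -2.0 = -2
E[Y] = 2 * (-2) - 2 = -6

-6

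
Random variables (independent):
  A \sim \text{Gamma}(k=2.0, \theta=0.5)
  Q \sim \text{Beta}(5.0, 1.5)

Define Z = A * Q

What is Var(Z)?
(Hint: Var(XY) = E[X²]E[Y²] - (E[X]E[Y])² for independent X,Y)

Var(XY) = E[X²]E[Y²] - (E[X]E[Y])²
E[A] = 1, Var(A) = 0.5
E[Q] = 0.76923077, Var(Q) = 0.023668639
E[A²] = 0.5 + 1² = 1.5
E[Q²] = 0.023668639 + 0.76923077² = 0.61538462
Var(Z) = 1.5*0.61538462 - (1*0.76923077)²
= 0.92307692 - 0.59171598 = 0.33136095

0.33136095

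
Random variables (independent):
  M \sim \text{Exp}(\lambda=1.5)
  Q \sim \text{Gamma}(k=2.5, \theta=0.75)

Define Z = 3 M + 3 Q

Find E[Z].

E[Z] = 3*E[M] + 3*E[Q]
E[M] = 0.66666667
E[Q] = 1.875
E[Z] = 3*0.66666667 + 3*1.875 = 7.625

7.625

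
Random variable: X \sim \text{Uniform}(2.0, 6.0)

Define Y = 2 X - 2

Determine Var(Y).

For Y = aX + b: Var(Y) = a² * Var(X)
Var(X) = (6 - 2)^2/12 = 1.3333333
Var(Y) = 2² * 1.3333333 = 4 * 1.3333333 = 5.3333333

5.3333333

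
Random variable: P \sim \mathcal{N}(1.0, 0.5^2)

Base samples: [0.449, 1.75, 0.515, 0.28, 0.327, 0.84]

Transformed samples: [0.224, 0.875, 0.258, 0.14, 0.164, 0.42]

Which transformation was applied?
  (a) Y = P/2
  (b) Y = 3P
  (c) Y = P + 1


Checking option (a) Y = P/2:
  P = 0.449 -> Y = 0.224 ✓
  P = 1.75 -> Y = 0.875 ✓
  P = 0.515 -> Y = 0.258 ✓
All samples match this transformation.

(a) P/2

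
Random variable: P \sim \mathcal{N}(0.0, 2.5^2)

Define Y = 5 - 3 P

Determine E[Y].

For Y = -3P + 5:
E[Y] = -3 * E[P] + 5
E[P] = 0.0 = 0
E[Y] = -3 * 0 + 5 = 5

5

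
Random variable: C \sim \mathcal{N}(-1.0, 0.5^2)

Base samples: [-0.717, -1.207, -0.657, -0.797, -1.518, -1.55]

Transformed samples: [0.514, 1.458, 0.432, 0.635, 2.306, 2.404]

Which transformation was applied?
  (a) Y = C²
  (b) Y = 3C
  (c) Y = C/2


Checking option (a) Y = C²:
  C = -0.717 -> Y = 0.514 ✓
  C = -1.207 -> Y = 1.458 ✓
  C = -0.657 -> Y = 0.432 ✓
All samples match this transformation.

(a) C²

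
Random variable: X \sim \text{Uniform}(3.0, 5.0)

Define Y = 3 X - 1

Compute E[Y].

For Y = 3X - 1:
E[Y] = 3 * E[X] - 1
E[X] = (3 + 5)/2 = 4
E[Y] = 3 * 4 - 1 = 11

11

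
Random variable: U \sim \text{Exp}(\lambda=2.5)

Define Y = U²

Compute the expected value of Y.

Using E[X²] = Var(X) + (E[X])²:
E[U] = 0.4
Var(U) = 1/2.5^2 = 0.16
E[U²] = 0.16 + 0.4² = 0.16 + 0.16 = 0.32

0.32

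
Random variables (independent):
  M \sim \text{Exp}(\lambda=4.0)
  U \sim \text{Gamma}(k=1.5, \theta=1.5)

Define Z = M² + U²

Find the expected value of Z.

E[Z] = E[M²] + E[U²]
E[M²] = Var(M) + E[M]² = 0.0625 + 0.0625 = 0.125
E[U²] = Var(U) + E[U]² = 3.375 + 5.0625 = 8.4375
E[Z] = 0.125 + 8.4375 = 8.5625

8.5625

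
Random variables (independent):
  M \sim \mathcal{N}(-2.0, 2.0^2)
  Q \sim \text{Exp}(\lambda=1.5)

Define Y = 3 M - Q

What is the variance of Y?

For independent RVs: Var(aX + bY) = a²Var(X) + b²Var(Y)
Var(M) = 4
Var(Q) = 0.44444444
Var(Y) = 3²*4 + (-1)²*0.44444444
= 9*4 + 1*0.44444444 = 36.444444

36.444444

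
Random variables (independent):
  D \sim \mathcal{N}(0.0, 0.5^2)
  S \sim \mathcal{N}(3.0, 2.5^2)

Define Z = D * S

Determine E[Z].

For independent RVs: E[XY] = E[X]*E[Y]
E[D] = 0
E[S] = 3
E[Z] = 0 * 3 = 0

0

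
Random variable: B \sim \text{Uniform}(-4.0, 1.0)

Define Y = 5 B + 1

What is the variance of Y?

For Y = aB + b: Var(Y) = a² * Var(B)
Var(B) = (1 + 4)^2/12 = 2.0833333
Var(Y) = 5² * 2.0833333 = 25 * 2.0833333 = 52.083333

52.083333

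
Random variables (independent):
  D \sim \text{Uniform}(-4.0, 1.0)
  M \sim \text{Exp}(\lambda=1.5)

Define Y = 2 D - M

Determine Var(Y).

For independent RVs: Var(aX + bY) = a²Var(X) + b²Var(Y)
Var(D) = 2.0833333
Var(M) = 0.44444444
Var(Y) = 2²*2.0833333 + (-1)²*0.44444444
= 4*2.0833333 + 1*0.44444444 = 8.7777778

8.7777778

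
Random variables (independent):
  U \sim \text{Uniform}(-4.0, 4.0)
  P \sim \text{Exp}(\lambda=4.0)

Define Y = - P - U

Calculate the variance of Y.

For independent RVs: Var(aX + bY) = a²Var(X) + b²Var(Y)
Var(U) = 5.3333333
Var(P) = 0.0625
Var(Y) = (-1)²*5.3333333 + (-1)²*0.0625
= 1*5.3333333 + 1*0.0625 = 5.3958333

5.3958333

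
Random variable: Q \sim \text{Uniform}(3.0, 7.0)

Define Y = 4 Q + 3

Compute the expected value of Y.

For Y = 4Q + 3:
E[Y] = 4 * E[Q] + 3
E[Q] = (3 + 7)/2 = 5
E[Y] = 4 * 5 + 3 = 23

23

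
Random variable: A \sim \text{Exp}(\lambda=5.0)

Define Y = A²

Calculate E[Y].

E[A²] = Var(A) + (E[A])² = 0.04 + 0.04 = 0.08

0.08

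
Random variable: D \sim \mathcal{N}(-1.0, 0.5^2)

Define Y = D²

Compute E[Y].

E[D²] = Var(D) + (E[D])² = 0.25 + 1 = 1.25

1.25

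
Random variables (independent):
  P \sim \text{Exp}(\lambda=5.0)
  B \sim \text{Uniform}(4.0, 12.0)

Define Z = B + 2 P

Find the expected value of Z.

E[Z] = 2*E[P] + 1*E[B]
E[P] = 0.2
E[B] = 8
E[Z] = 2*0.2 + 1*8 = 8.4

8.4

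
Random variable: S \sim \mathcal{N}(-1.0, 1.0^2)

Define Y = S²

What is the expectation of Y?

E[S²] = Var(S) + (E[S])² = 1 + 1 = 2

2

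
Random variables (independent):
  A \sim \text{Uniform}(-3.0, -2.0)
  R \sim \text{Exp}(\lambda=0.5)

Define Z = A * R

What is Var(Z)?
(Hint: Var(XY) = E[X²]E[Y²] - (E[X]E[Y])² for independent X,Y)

Var(XY) = E[X²]E[Y²] - (E[X]E[Y])²
E[A] = -2.5, Var(A) = 0.083333333
E[R] = 2, Var(R) = 4
E[A²] = 0.083333333 + (-2.5)² = 6.3333333
E[R²] = 4 + 2² = 8
Var(Z) = 6.3333333*8 - (-2.5*2)²
= 50.666667 - 25 = 25.666667

25.666667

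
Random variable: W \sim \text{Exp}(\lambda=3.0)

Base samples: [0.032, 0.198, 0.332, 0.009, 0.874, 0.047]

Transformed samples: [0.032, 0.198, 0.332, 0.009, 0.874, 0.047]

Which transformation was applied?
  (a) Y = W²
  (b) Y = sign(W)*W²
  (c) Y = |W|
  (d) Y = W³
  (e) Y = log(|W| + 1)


Checking option (c) Y = |W|:
  W = 0.032 -> Y = 0.032 ✓
  W = 0.198 -> Y = 0.198 ✓
  W = 0.332 -> Y = 0.332 ✓
All samples match this transformation.

(c) |W|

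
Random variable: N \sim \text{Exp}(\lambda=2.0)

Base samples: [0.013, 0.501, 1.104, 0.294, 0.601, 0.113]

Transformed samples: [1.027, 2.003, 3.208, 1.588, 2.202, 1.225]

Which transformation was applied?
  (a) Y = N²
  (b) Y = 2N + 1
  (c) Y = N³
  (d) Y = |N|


Checking option (b) Y = 2N + 1:
  N = 0.013 -> Y = 1.027 ✓
  N = 0.501 -> Y = 2.003 ✓
  N = 1.104 -> Y = 3.208 ✓
All samples match this transformation.

(b) 2N + 1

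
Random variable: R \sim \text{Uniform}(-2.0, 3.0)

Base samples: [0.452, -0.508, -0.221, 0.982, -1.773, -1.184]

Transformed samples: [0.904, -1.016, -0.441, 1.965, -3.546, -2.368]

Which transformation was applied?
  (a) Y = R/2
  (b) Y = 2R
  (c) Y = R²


Checking option (b) Y = 2R:
  R = 0.452 -> Y = 0.904 ✓
  R = -0.508 -> Y = -1.016 ✓
  R = -0.221 -> Y = -0.441 ✓
All samples match this transformation.

(b) 2R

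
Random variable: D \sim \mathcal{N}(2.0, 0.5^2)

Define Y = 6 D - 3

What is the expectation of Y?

For Y = 6D - 3:
E[Y] = 6 * E[D] - 3
E[D] = 2.0 = 2
E[Y] = 6 * 2 - 3 = 9

9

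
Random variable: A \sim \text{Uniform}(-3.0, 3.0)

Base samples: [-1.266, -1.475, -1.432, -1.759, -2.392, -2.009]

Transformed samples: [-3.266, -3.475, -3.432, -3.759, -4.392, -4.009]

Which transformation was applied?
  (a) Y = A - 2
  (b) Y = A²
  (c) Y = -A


Checking option (a) Y = A - 2:
  A = -1.266 -> Y = -3.266 ✓
  A = -1.475 -> Y = -3.475 ✓
  A = -1.432 -> Y = -3.432 ✓
All samples match this transformation.

(a) A - 2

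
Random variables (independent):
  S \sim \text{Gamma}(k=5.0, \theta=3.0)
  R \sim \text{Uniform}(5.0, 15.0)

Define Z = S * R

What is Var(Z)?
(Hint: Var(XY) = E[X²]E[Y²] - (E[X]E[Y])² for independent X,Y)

Var(XY) = E[X²]E[Y²] - (E[X]E[Y])²
E[S] = 15, Var(S) = 45
E[R] = 10, Var(R) = 8.3333333
E[S²] = 45 + 15² = 270
E[R²] = 8.3333333 + 10² = 108.33333
Var(Z) = 270*108.33333 - (15*10)²
= 29250 - 22500 = 6750

6750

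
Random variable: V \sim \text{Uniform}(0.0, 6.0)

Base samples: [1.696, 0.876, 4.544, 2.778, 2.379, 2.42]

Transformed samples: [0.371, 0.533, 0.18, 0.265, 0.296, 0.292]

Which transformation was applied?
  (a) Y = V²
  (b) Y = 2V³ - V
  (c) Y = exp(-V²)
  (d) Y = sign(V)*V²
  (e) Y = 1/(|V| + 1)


Checking option (e) Y = 1/(|V| + 1):
  V = 1.696 -> Y = 0.371 ✓
  V = 0.876 -> Y = 0.533 ✓
  V = 4.544 -> Y = 0.18 ✓
All samples match this transformation.

(e) 1/(|V| + 1)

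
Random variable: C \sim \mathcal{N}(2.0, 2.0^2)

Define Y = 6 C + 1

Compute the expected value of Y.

For Y = 6C + 1:
E[Y] = 6 * E[C] + 1
E[C] = 2.0 = 2
E[Y] = 6 * 2 + 1 = 13

13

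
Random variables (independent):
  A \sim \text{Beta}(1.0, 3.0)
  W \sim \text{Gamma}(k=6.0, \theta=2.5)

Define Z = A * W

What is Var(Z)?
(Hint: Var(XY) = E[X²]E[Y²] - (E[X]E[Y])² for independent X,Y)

Var(XY) = E[X²]E[Y²] - (E[X]E[Y])²
E[A] = 0.25, Var(A) = 0.0375
E[W] = 15, Var(W) = 37.5
E[A²] = 0.0375 + 0.25² = 0.1
E[W²] = 37.5 + 15² = 262.5
Var(Z) = 0.1*262.5 - (0.25*15)²
= 26.25 - 14.0625 = 12.1875

12.1875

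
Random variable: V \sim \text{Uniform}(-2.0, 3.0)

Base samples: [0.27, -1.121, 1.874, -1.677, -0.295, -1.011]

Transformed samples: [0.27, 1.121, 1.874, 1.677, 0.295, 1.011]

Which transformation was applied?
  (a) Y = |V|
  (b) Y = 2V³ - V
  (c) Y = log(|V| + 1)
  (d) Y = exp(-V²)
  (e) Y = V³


Checking option (a) Y = |V|:
  V = 0.27 -> Y = 0.27 ✓
  V = -1.121 -> Y = 1.121 ✓
  V = 1.874 -> Y = 1.874 ✓
All samples match this transformation.

(a) |V|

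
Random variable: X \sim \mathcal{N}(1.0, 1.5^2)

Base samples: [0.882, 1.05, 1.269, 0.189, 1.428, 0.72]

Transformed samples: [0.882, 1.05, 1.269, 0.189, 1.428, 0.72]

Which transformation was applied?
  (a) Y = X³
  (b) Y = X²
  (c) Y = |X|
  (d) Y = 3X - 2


Checking option (c) Y = |X|:
  X = 0.882 -> Y = 0.882 ✓
  X = 1.05 -> Y = 1.05 ✓
  X = 1.269 -> Y = 1.269 ✓
All samples match this transformation.

(c) |X|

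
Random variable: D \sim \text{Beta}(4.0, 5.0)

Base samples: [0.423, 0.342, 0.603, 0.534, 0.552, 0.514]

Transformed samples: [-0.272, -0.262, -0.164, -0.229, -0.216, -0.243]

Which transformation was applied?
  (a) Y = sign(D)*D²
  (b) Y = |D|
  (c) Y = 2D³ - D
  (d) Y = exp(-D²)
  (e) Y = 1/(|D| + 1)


Checking option (c) Y = 2D³ - D:
  D = 0.423 -> Y = -0.272 ✓
  D = 0.342 -> Y = -0.262 ✓
  D = 0.603 -> Y = -0.164 ✓
All samples match this transformation.

(c) 2D³ - D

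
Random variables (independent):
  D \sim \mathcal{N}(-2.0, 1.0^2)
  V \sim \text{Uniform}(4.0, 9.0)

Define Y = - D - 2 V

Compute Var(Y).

For independent RVs: Var(aX + bY) = a²Var(X) + b²Var(Y)
Var(D) = 1
Var(V) = 2.0833333
Var(Y) = (-1)²*1 + (-2)²*2.0833333
= 1*1 + 4*2.0833333 = 9.3333333

9.3333333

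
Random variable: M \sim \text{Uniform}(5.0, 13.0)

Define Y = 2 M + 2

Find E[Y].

For Y = 2M + 2:
E[Y] = 2 * E[M] + 2
E[M] = (5 + 13)/2 = 9
E[Y] = 2 * 9 + 2 = 20

20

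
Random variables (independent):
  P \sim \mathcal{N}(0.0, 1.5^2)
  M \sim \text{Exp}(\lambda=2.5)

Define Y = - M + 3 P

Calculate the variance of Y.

For independent RVs: Var(aX + bY) = a²Var(X) + b²Var(Y)
Var(P) = 2.25
Var(M) = 0.16
Var(Y) = 3²*2.25 + (-1)²*0.16
= 9*2.25 + 1*0.16 = 20.41

20.41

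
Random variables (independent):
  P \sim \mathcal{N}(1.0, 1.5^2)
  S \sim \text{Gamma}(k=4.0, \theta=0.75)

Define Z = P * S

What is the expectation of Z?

For independent RVs: E[XY] = E[X]*E[Y]
E[P] = 1
E[S] = 3
E[Z] = 1 * 3 = 3

3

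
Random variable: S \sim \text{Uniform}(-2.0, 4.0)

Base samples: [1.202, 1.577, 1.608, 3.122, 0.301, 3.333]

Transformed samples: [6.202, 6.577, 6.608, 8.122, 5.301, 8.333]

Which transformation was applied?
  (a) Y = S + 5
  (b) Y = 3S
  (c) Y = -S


Checking option (a) Y = S + 5:
  S = 1.202 -> Y = 6.202 ✓
  S = 1.577 -> Y = 6.577 ✓
  S = 1.608 -> Y = 6.608 ✓
All samples match this transformation.

(a) S + 5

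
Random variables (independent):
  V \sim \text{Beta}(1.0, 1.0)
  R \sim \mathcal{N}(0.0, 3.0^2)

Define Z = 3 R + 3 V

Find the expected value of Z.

E[Z] = 3*E[V] + 3*E[R]
E[V] = 0.5
E[R] = 0
E[Z] = 3*0.5 + 3*0 = 1.5

1.5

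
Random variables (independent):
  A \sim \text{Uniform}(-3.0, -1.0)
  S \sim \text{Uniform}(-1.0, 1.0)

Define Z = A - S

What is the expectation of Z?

E[Z] = 1*E[A] - 1*E[S]
E[A] = -2
E[S] = 0
E[Z] = 1*(-2) - 1*0 = -2

-2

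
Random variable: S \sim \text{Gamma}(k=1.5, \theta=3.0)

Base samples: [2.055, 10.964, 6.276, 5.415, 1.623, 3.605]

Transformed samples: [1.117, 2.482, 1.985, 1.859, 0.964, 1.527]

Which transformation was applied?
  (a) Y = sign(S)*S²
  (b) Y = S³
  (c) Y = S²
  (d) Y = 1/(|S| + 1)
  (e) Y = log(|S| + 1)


Checking option (e) Y = log(|S| + 1):
  S = 2.055 -> Y = 1.117 ✓
  S = 10.964 -> Y = 2.482 ✓
  S = 6.276 -> Y = 1.985 ✓
All samples match this transformation.

(e) log(|S| + 1)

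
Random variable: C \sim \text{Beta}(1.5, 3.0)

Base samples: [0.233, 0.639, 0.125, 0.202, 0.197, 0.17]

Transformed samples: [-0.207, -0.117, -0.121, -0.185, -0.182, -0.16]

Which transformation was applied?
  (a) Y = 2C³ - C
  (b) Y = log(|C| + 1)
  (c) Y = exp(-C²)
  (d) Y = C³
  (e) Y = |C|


Checking option (a) Y = 2C³ - C:
  C = 0.233 -> Y = -0.207 ✓
  C = 0.639 -> Y = -0.117 ✓
  C = 0.125 -> Y = -0.121 ✓
All samples match this transformation.

(a) 2C³ - C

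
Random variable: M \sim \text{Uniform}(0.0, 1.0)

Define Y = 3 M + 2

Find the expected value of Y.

For Y = 3M + 2:
E[Y] = 3 * E[M] + 2
E[M] = (0 + 1)/2 = 0.5
E[Y] = 3 * 0.5 + 2 = 3.5

3.5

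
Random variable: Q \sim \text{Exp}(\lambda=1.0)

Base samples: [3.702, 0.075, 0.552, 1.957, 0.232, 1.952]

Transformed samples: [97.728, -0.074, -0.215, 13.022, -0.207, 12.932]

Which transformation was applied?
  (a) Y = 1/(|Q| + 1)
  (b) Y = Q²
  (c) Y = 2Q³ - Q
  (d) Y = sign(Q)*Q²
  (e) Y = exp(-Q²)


Checking option (c) Y = 2Q³ - Q:
  Q = 3.702 -> Y = 97.728 ✓
  Q = 0.075 -> Y = -0.074 ✓
  Q = 0.552 -> Y = -0.215 ✓
All samples match this transformation.

(c) 2Q³ - Q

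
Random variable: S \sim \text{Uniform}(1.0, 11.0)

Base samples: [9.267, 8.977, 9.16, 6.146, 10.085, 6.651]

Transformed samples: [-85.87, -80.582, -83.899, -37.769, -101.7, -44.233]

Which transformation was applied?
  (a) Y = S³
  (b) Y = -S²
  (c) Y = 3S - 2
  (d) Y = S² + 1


Checking option (b) Y = -S²:
  S = 9.267 -> Y = -85.87 ✓
  S = 8.977 -> Y = -80.582 ✓
  S = 9.16 -> Y = -83.899 ✓
All samples match this transformation.

(b) -S²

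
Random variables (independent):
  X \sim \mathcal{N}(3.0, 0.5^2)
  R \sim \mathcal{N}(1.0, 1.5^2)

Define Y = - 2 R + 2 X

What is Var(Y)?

For independent RVs: Var(aX + bY) = a²Var(X) + b²Var(Y)
Var(X) = 0.25
Var(R) = 2.25
Var(Y) = 2²*0.25 + (-2)²*2.25
= 4*0.25 + 4*2.25 = 10

10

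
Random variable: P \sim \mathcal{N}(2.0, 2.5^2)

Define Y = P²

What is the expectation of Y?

Using E[X²] = Var(X) + (E[X])²:
E[P] = 2
Var(P) = 2.5^2 = 6.25
E[P²] = 6.25 + 2² = 6.25 + 4 = 10.25

10.25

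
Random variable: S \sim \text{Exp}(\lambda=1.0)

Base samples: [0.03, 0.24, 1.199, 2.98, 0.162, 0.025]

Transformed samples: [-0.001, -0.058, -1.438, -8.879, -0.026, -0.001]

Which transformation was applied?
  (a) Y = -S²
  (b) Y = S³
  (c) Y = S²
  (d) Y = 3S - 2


Checking option (a) Y = -S²:
  S = 0.03 -> Y = -0.001 ✓
  S = 0.24 -> Y = -0.058 ✓
  S = 1.199 -> Y = -1.438 ✓
All samples match this transformation.

(a) -S²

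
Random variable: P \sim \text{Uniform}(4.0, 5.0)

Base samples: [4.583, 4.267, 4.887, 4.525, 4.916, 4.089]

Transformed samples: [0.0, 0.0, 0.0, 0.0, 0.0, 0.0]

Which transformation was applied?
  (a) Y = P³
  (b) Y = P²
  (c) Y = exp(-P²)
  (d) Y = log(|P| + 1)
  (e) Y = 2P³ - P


Checking option (c) Y = exp(-P²):
  P = 4.583 -> Y = 0.0 ✓
  P = 4.267 -> Y = 0.0 ✓
  P = 4.887 -> Y = 0.0 ✓
All samples match this transformation.

(c) exp(-P²)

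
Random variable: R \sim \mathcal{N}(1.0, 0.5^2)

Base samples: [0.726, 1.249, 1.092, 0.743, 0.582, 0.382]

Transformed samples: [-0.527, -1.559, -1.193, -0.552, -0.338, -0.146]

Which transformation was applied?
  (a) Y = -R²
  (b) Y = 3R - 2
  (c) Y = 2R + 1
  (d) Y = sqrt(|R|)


Checking option (a) Y = -R²:
  R = 0.726 -> Y = -0.527 ✓
  R = 1.249 -> Y = -1.559 ✓
  R = 1.092 -> Y = -1.193 ✓
All samples match this transformation.

(a) -R²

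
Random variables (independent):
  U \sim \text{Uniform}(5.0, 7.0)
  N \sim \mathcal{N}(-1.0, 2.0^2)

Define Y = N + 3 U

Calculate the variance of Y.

For independent RVs: Var(aX + bY) = a²Var(X) + b²Var(Y)
Var(U) = 0.33333333
Var(N) = 4
Var(Y) = 3²*0.33333333 + 1²*4
= 9*0.33333333 + 1*4 = 7

7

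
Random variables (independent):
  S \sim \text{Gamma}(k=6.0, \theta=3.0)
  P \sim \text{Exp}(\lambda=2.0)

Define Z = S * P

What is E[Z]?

For independent RVs: E[XY] = E[X]*E[Y]
E[S] = 18
E[P] = 0.5
E[Z] = 18 * 0.5 = 9

9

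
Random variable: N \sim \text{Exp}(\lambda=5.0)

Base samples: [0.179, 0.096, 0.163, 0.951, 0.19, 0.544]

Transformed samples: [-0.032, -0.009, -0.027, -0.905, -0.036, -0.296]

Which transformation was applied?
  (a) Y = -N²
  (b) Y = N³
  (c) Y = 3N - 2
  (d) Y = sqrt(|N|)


Checking option (a) Y = -N²:
  N = 0.179 -> Y = -0.032 ✓
  N = 0.096 -> Y = -0.009 ✓
  N = 0.163 -> Y = -0.027 ✓
All samples match this transformation.

(a) -N²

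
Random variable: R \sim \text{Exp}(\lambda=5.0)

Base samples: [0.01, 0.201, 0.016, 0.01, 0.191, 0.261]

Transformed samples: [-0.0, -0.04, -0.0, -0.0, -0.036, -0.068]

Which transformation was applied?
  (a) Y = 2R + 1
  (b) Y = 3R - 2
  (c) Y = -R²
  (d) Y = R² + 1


Checking option (c) Y = -R²:
  R = 0.01 -> Y = -0.0 ✓
  R = 0.201 -> Y = -0.04 ✓
  R = 0.016 -> Y = -0.0 ✓
All samples match this transformation.

(c) -R²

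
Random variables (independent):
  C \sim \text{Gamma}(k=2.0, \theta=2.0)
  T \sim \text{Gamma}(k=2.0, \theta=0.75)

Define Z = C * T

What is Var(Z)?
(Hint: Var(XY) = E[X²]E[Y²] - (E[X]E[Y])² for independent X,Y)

Var(XY) = E[X²]E[Y²] - (E[X]E[Y])²
E[C] = 4, Var(C) = 8
E[T] = 1.5, Var(T) = 1.125
E[C²] = 8 + 4² = 24
E[T²] = 1.125 + 1.5² = 3.375
Var(Z) = 24*3.375 - (4*1.5)²
= 81 - 36 = 45

45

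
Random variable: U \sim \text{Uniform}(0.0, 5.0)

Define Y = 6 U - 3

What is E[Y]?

For Y = 6U - 3:
E[Y] = 6 * E[U] - 3
E[U] = (0 + 5)/2 = 2.5
E[Y] = 6 * 2.5 - 3 = 12

12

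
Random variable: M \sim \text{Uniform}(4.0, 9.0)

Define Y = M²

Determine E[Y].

Using E[X²] = Var(X) + (E[X])²:
E[M] = 6.5
Var(M) = (9 - 4)^2/12 = 2.0833333
E[M²] = 2.0833333 + 6.5² = 2.0833333 + 42.25 = 44.333333

44.333333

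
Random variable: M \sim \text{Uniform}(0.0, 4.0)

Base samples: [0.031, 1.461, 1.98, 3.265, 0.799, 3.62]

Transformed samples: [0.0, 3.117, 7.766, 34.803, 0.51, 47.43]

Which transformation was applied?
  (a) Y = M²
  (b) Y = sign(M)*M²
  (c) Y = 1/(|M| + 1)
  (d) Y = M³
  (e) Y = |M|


Checking option (d) Y = M³:
  M = 0.031 -> Y = 0.0 ✓
  M = 1.461 -> Y = 3.117 ✓
  M = 1.98 -> Y = 7.766 ✓
All samples match this transformation.

(d) M³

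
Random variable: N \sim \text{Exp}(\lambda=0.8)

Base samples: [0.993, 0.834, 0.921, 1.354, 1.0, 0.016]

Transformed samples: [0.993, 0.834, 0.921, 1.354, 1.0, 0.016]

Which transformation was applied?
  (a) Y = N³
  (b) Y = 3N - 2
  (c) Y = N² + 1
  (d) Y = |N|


Checking option (d) Y = |N|:
  N = 0.993 -> Y = 0.993 ✓
  N = 0.834 -> Y = 0.834 ✓
  N = 0.921 -> Y = 0.921 ✓
All samples match this transformation.

(d) |N|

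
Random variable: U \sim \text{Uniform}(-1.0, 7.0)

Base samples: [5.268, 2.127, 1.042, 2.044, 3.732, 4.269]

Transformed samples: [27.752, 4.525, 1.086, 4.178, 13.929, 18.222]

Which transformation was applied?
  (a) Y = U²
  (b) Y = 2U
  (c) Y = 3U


Checking option (a) Y = U²:
  U = 5.268 -> Y = 27.752 ✓
  U = 2.127 -> Y = 4.525 ✓
  U = 1.042 -> Y = 1.086 ✓
All samples match this transformation.

(a) U²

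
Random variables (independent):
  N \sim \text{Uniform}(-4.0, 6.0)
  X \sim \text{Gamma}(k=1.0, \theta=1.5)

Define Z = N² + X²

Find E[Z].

E[Z] = E[N²] + E[X²]
E[N²] = Var(N) + E[N]² = 8.3333333 + 1 = 9.3333333
E[X²] = Var(X) + E[X]² = 2.25 + 2.25 = 4.5
E[Z] = 9.3333333 + 4.5 = 13.833333

13.833333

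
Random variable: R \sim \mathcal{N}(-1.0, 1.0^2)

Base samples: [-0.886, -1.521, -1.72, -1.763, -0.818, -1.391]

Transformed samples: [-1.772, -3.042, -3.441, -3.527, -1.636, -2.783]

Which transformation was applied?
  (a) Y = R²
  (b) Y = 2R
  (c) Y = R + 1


Checking option (b) Y = 2R:
  R = -0.886 -> Y = -1.772 ✓
  R = -1.521 -> Y = -3.042 ✓
  R = -1.72 -> Y = -3.441 ✓
All samples match this transformation.

(b) 2R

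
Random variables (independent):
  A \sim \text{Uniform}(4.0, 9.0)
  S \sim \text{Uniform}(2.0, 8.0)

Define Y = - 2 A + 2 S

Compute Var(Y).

For independent RVs: Var(aX + bY) = a²Var(X) + b²Var(Y)
Var(A) = 2.0833333
Var(S) = 3
Var(Y) = (-2)²*2.0833333 + 2²*3
= 4*2.0833333 + 4*3 = 20.333333

20.333333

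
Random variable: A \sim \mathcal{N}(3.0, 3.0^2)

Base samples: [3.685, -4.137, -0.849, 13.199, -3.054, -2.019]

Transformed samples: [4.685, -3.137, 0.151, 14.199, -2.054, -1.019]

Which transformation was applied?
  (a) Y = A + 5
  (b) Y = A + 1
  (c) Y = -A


Checking option (b) Y = A + 1:
  A = 3.685 -> Y = 4.685 ✓
  A = -4.137 -> Y = -3.137 ✓
  A = -0.849 -> Y = 0.151 ✓
All samples match this transformation.

(b) A + 1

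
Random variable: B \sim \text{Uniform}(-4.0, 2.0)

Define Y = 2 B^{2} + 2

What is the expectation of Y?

E[Y] = 2*E[B²] + 2
E[B] = -1
E[B²] = Var(B) + (E[B])² = 3 + 1 = 4
E[Y] = 2*4 + 2 = 10

10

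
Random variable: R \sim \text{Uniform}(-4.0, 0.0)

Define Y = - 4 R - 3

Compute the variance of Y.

For Y = aR + b: Var(Y) = a² * Var(R)
Var(R) = (0 + 4)^2/12 = 1.3333333
Var(Y) = (-4)² * 1.3333333 = 16 * 1.3333333 = 21.333333

21.333333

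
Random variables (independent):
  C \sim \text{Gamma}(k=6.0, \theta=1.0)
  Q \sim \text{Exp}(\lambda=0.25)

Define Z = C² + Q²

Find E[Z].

E[Z] = E[C²] + E[Q²]
E[C²] = Var(C) + E[C]² = 6 + 36 = 42
E[Q²] = Var(Q) + E[Q]² = 16 + 16 = 32
E[Z] = 42 + 32 = 74

74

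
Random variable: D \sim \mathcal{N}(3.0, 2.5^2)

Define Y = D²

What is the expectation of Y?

E[D²] = Var(D) + (E[D])² = 6.25 + 9 = 15.25

15.25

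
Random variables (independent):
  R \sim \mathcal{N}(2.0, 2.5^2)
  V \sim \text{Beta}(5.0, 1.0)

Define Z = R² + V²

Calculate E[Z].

E[Z] = E[R²] + E[V²]
E[R²] = Var(R) + E[R]² = 6.25 + 4 = 10.25
E[V²] = Var(V) + E[V]² = 0.01984127 + 0.69444444 = 0.71428571
E[Z] = 10.25 + 0.71428571 = 10.964286

10.964286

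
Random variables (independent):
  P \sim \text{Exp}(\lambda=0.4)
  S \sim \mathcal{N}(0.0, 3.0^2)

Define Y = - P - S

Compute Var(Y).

For independent RVs: Var(aX + bY) = a²Var(X) + b²Var(Y)
Var(P) = 6.25
Var(S) = 9
Var(Y) = (-1)²*6.25 + (-1)²*9
= 1*6.25 + 1*9 = 15.25

15.25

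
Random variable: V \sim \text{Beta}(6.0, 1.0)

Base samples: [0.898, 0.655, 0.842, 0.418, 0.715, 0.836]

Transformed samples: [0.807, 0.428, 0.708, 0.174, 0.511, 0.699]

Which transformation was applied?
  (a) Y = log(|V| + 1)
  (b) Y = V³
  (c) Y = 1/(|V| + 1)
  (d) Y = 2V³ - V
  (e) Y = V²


Checking option (e) Y = V²:
  V = 0.898 -> Y = 0.807 ✓
  V = 0.655 -> Y = 0.428 ✓
  V = 0.842 -> Y = 0.708 ✓
All samples match this transformation.

(e) V²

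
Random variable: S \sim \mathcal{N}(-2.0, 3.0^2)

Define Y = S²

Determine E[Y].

E[S²] = Var(S) + (E[S])² = 9 + 4 = 13

13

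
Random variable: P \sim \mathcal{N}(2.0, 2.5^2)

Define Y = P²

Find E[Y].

E[P²] = Var(P) + (E[P])² = 6.25 + 4 = 10.25

10.25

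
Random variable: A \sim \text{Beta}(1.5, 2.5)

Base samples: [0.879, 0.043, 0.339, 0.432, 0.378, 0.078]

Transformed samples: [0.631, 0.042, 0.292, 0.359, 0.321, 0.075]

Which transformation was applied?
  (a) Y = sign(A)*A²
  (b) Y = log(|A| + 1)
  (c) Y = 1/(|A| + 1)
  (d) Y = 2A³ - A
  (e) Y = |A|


Checking option (b) Y = log(|A| + 1):
  A = 0.879 -> Y = 0.631 ✓
  A = 0.043 -> Y = 0.042 ✓
  A = 0.339 -> Y = 0.292 ✓
All samples match this transformation.

(b) log(|A| + 1)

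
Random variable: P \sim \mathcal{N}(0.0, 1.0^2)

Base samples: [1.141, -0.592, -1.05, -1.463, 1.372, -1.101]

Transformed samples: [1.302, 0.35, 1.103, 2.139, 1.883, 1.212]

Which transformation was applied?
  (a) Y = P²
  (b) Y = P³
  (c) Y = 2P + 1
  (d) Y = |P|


Checking option (a) Y = P²:
  P = 1.141 -> Y = 1.302 ✓
  P = -0.592 -> Y = 0.35 ✓
  P = -1.05 -> Y = 1.103 ✓
All samples match this transformation.

(a) P²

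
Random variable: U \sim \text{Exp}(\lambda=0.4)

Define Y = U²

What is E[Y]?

E[U²] = Var(U) + (E[U])² = 6.25 + 6.25 = 12.5

12.5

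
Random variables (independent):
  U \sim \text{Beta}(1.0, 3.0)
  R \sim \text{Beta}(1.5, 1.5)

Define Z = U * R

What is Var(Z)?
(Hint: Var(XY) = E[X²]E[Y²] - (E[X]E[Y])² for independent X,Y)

Var(XY) = E[X²]E[Y²] - (E[X]E[Y])²
E[U] = 0.25, Var(U) = 0.0375
E[R] = 0.5, Var(R) = 0.0625
E[U²] = 0.0375 + 0.25² = 0.1
E[R²] = 0.0625 + 0.5² = 0.3125
Var(Z) = 0.1*0.3125 - (0.25*0.5)²
= 0.03125 - 0.015625 = 0.015625

0.015625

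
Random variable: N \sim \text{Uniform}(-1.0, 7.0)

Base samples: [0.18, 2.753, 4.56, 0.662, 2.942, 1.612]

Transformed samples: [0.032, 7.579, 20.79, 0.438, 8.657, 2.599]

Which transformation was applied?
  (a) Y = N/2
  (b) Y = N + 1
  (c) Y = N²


Checking option (c) Y = N²:
  N = 0.18 -> Y = 0.032 ✓
  N = 2.753 -> Y = 7.579 ✓
  N = 4.56 -> Y = 20.79 ✓
All samples match this transformation.

(c) N²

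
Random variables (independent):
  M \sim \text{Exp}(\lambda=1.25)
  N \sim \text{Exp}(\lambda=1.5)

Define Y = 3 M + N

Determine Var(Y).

For independent RVs: Var(aX + bY) = a²Var(X) + b²Var(Y)
Var(M) = 0.64
Var(N) = 0.44444444
Var(Y) = 3²*0.64 + 1²*0.44444444
= 9*0.64 + 1*0.44444444 = 6.2044444

6.2044444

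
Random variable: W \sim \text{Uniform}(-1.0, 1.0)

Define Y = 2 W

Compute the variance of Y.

For Y = aW + b: Var(Y) = a² * Var(W)
Var(W) = (1 + 1)^2/12 = 0.33333333
Var(Y) = 2² * 0.33333333 = 4 * 0.33333333 = 1.3333333

1.3333333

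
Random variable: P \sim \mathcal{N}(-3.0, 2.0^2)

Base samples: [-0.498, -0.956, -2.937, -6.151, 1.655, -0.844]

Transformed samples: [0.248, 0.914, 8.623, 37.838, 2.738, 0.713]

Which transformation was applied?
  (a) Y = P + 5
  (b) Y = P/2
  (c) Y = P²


Checking option (c) Y = P²:
  P = -0.498 -> Y = 0.248 ✓
  P = -0.956 -> Y = 0.914 ✓
  P = -2.937 -> Y = 8.623 ✓
All samples match this transformation.

(c) P²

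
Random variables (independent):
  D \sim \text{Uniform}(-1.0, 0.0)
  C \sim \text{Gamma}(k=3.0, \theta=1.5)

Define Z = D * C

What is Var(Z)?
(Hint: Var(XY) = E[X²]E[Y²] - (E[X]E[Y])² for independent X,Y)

Var(XY) = E[X²]E[Y²] - (E[X]E[Y])²
E[D] = -0.5, Var(D) = 0.083333333
E[C] = 4.5, Var(C) = 6.75
E[D²] = 0.083333333 + (-0.5)² = 0.33333333
E[C²] = 6.75 + 4.5² = 27
Var(Z) = 0.33333333*27 - (-0.5*4.5)²
= 9 - 5.0625 = 3.9375

3.9375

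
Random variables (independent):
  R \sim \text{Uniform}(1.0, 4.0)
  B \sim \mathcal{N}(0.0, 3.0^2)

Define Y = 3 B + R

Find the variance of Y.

For independent RVs: Var(aX + bY) = a²Var(X) + b²Var(Y)
Var(R) = 0.75
Var(B) = 9
Var(Y) = 1²*0.75 + 3²*9
= 1*0.75 + 9*9 = 81.75

81.75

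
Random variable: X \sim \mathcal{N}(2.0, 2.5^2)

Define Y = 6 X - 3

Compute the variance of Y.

For Y = aX + b: Var(Y) = a² * Var(X)
Var(X) = 2.5^2 = 6.25
Var(Y) = 6² * 6.25 = 36 * 6.25 = 225

225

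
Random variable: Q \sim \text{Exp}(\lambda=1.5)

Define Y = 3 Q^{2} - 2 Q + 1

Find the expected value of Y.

E[Y] = 3*E[Q²] - 2*E[Q] + 1
E[Q] = 0.66666667
E[Q²] = Var(Q) + (E[Q])² = 0.44444444 + 0.44444444 = 0.88888889
E[Y] = 3*0.88888889 - 2*0.66666667 + 1 = 2.3333333

2.3333333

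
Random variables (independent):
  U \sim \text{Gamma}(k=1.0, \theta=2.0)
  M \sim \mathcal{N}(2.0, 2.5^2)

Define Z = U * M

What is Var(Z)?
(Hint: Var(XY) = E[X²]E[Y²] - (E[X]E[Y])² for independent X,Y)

Var(XY) = E[X²]E[Y²] - (E[X]E[Y])²
E[U] = 2, Var(U) = 4
E[M] = 2, Var(M) = 6.25
E[U²] = 4 + 2² = 8
E[M²] = 6.25 + 2² = 10.25
Var(Z) = 8*10.25 - (2*2)²
= 82 - 16 = 66

66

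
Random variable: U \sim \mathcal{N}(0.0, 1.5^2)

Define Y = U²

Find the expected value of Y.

Using E[X²] = Var(X) + (E[X])²:
E[U] = 0
Var(U) = 1.5^2 = 2.25
E[U²] = 2.25 + 0² = 2.25 + 0 = 2.25

2.25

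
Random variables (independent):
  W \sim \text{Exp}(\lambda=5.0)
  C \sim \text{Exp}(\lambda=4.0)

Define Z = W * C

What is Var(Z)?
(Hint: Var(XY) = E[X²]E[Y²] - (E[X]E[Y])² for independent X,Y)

Var(XY) = E[X²]E[Y²] - (E[X]E[Y])²
E[W] = 0.2, Var(W) = 0.04
E[C] = 0.25, Var(C) = 0.0625
E[W²] = 0.04 + 0.2² = 0.08
E[C²] = 0.0625 + 0.25² = 0.125
Var(Z) = 0.08*0.125 - (0.2*0.25)²
= 0.01 - 0.0025 = 0.0075

0.0075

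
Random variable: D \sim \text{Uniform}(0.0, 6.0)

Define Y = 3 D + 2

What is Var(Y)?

For Y = aD + b: Var(Y) = a² * Var(D)
Var(D) = (6 - 0)^2/12 = 3
Var(Y) = 3² * 3 = 9 * 3 = 27

27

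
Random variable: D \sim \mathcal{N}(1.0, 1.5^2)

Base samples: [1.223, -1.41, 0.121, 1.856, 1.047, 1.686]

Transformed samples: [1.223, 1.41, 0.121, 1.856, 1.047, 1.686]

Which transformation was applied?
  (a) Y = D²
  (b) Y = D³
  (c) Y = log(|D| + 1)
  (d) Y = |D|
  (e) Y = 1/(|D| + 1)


Checking option (d) Y = |D|:
  D = 1.223 -> Y = 1.223 ✓
  D = -1.41 -> Y = 1.41 ✓
  D = 0.121 -> Y = 0.121 ✓
All samples match this transformation.

(d) |D|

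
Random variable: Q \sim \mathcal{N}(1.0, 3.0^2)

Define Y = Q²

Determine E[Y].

Using E[X²] = Var(X) + (E[X])²:
E[Q] = 1
Var(Q) = 3.0^2 = 9
E[Q²] = 9 + 1² = 9 + 1 = 10

10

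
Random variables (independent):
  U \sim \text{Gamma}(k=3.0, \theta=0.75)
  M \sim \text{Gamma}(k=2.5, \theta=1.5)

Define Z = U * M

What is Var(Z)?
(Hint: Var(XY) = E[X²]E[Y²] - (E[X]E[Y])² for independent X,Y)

Var(XY) = E[X²]E[Y²] - (E[X]E[Y])²
E[U] = 2.25, Var(U) = 1.6875
E[M] = 3.75, Var(M) = 5.625
E[U²] = 1.6875 + 2.25² = 6.75
E[M²] = 5.625 + 3.75² = 19.6875
Var(Z) = 6.75*19.6875 - (2.25*3.75)²
= 132.89062 - 71.191406 = 61.699219

61.699219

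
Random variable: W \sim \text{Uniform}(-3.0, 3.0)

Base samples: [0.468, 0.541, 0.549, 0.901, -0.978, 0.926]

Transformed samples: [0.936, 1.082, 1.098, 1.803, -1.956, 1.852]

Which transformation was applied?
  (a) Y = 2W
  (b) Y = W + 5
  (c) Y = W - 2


Checking option (a) Y = 2W:
  W = 0.468 -> Y = 0.936 ✓
  W = 0.541 -> Y = 1.082 ✓
  W = 0.549 -> Y = 1.098 ✓
All samples match this transformation.

(a) 2W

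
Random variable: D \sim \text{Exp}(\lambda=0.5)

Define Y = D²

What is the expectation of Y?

E[D²] = Var(D) + (E[D])² = 4 + 4 = 8

8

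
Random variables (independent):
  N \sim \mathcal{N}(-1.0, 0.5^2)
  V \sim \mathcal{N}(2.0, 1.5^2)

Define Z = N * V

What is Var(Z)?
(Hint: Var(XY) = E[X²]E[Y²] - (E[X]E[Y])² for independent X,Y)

Var(XY) = E[X²]E[Y²] - (E[X]E[Y])²
E[N] = -1, Var(N) = 0.25
E[V] = 2, Var(V) = 2.25
E[N²] = 0.25 + (-1)² = 1.25
E[V²] = 2.25 + 2² = 6.25
Var(Z) = 1.25*6.25 - (-1*2)²
= 7.8125 - 4 = 3.8125

3.8125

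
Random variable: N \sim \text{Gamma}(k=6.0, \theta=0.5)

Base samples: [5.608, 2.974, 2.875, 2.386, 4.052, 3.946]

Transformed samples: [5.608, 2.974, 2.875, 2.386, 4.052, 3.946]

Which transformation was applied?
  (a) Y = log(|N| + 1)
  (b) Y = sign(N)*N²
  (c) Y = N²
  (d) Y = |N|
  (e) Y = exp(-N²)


Checking option (d) Y = |N|:
  N = 5.608 -> Y = 5.608 ✓
  N = 2.974 -> Y = 2.974 ✓
  N = 2.875 -> Y = 2.875 ✓
All samples match this transformation.

(d) |N|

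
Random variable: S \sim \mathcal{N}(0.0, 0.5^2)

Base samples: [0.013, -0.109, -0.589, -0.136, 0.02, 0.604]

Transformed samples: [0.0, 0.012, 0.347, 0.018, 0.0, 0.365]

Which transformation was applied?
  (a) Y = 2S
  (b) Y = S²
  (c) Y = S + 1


Checking option (b) Y = S²:
  S = 0.013 -> Y = 0.0 ✓
  S = -0.109 -> Y = 0.012 ✓
  S = -0.589 -> Y = 0.347 ✓
All samples match this transformation.

(b) S²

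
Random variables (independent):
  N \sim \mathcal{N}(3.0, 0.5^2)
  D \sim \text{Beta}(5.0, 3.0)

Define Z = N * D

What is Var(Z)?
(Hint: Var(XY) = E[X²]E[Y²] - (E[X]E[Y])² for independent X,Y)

Var(XY) = E[X²]E[Y²] - (E[X]E[Y])²
E[N] = 3, Var(N) = 0.25
E[D] = 0.625, Var(D) = 0.026041667
E[N²] = 0.25 + 3² = 9.25
E[D²] = 0.026041667 + 0.625² = 0.41666667
Var(Z) = 9.25*0.41666667 - (3*0.625)²
= 3.8541667 - 3.515625 = 0.33854167

0.33854167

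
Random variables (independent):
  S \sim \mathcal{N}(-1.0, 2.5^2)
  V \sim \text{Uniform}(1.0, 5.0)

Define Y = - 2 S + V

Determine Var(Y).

For independent RVs: Var(aX + bY) = a²Var(X) + b²Var(Y)
Var(S) = 6.25
Var(V) = 1.3333333
Var(Y) = (-2)²*6.25 + 1²*1.3333333
= 4*6.25 + 1*1.3333333 = 26.333333

26.333333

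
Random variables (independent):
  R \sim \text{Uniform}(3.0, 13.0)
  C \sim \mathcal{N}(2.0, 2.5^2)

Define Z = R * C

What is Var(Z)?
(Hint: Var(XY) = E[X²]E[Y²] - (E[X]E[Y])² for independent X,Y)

Var(XY) = E[X²]E[Y²] - (E[X]E[Y])²
E[R] = 8, Var(R) = 8.3333333
E[C] = 2, Var(C) = 6.25
E[R²] = 8.3333333 + 8² = 72.333333
E[C²] = 6.25 + 2² = 10.25
Var(Z) = 72.333333*10.25 - (8*2)²
= 741.41667 - 256 = 485.41667

485.41667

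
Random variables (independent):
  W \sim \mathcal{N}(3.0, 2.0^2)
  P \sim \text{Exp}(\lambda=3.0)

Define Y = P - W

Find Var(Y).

For independent RVs: Var(aX + bY) = a²Var(X) + b²Var(Y)
Var(W) = 4
Var(P) = 0.11111111
Var(Y) = (-1)²*4 + 1²*0.11111111
= 1*4 + 1*0.11111111 = 4.1111111

4.1111111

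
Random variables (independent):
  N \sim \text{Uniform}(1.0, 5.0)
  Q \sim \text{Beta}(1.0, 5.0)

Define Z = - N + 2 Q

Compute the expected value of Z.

E[Z] = -1*E[N] + 2*E[Q]
E[N] = 3
E[Q] = 0.16666667
E[Z] = -1*3 + 2*0.16666667 = -2.6666667

-2.6666667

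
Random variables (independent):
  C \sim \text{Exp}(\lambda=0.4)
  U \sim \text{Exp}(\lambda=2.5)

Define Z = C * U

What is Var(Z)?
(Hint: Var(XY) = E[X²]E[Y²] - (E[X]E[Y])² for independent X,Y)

Var(XY) = E[X²]E[Y²] - (E[X]E[Y])²
E[C] = 2.5, Var(C) = 6.25
E[U] = 0.4, Var(U) = 0.16
E[C²] = 6.25 + 2.5² = 12.5
E[U²] = 0.16 + 0.4² = 0.32
Var(Z) = 12.5*0.32 - (2.5*0.4)²
= 4 - 1 = 3

3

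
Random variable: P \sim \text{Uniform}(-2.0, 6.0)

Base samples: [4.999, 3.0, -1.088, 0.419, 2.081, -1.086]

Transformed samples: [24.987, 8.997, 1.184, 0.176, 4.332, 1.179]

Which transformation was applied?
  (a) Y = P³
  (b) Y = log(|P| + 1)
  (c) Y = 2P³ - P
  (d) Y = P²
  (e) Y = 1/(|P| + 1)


Checking option (d) Y = P²:
  P = 4.999 -> Y = 24.987 ✓
  P = 3.0 -> Y = 8.997 ✓
  P = -1.088 -> Y = 1.184 ✓
All samples match this transformation.

(d) P²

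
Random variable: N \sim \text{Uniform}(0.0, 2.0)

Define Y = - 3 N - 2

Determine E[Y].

For Y = -3N - 2:
E[Y] = -3 * E[N] - 2
E[N] = (0 + 2)/2 = 1
E[Y] = -3 * 1 - 2 = -5

-5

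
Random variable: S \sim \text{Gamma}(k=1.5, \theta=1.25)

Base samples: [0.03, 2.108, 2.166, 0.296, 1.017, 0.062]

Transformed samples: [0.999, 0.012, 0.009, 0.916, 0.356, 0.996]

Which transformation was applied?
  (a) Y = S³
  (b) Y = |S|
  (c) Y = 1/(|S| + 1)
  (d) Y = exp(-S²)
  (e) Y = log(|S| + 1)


Checking option (d) Y = exp(-S²):
  S = 0.03 -> Y = 0.999 ✓
  S = 2.108 -> Y = 0.012 ✓
  S = 2.166 -> Y = 0.009 ✓
All samples match this transformation.

(d) exp(-S²)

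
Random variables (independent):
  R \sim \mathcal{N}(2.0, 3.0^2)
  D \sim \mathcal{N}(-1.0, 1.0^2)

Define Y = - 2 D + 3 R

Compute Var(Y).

For independent RVs: Var(aX + bY) = a²Var(X) + b²Var(Y)
Var(R) = 9
Var(D) = 1
Var(Y) = 3²*9 + (-2)²*1
= 9*9 + 4*1 = 85

85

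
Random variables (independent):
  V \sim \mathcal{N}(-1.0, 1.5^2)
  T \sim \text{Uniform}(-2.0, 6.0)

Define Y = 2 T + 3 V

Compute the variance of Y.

For independent RVs: Var(aX + bY) = a²Var(X) + b²Var(Y)
Var(V) = 2.25
Var(T) = 5.3333333
Var(Y) = 3²*2.25 + 2²*5.3333333
= 9*2.25 + 4*5.3333333 = 41.583333

41.583333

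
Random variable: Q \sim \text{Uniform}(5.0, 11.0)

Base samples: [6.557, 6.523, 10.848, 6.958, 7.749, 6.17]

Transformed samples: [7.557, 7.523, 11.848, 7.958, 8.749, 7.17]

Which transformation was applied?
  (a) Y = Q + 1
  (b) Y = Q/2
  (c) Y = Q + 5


Checking option (a) Y = Q + 1:
  Q = 6.557 -> Y = 7.557 ✓
  Q = 6.523 -> Y = 7.523 ✓
  Q = 10.848 -> Y = 11.848 ✓
All samples match this transformation.

(a) Q + 1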